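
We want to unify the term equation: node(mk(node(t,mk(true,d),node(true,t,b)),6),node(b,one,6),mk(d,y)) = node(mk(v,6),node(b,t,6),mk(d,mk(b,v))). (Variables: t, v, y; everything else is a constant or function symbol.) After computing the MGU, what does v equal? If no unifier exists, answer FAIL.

node(one,mk(true,d),node(true,one,b))

Decompose node/3: mk(node(t,mk(true,d),node(true,t,b)),6) = mk(v,6),  node(b,one,6) = node(b,t,6),  mk(d,y) = mk(d,mk(b,v)).
Decompose mk/2: node(t,mk(true,d),node(true,t,b)) = v,  6 = 6.
Bind v := node(t,mk(true,d),node(true,t,b)); substituting into the one remaining equation that mentions v gives: mk(d,y) = mk(d,mk(b,node(t,mk(true,d),node(true,t,b)))).
Delete trivial equation 6 = 6.
Decompose node/3: b = b,  one = t,  6 = 6.
Delete trivial equation b = b.
Bind t := one; substituting into the one remaining equation that mentions t gives: mk(d,y) = mk(d,mk(b,node(one,mk(true,d),node(true,one,b)))). Substituting into the earlier binding gives v := node(one,mk(true,d),node(true,one,b)).
Delete trivial equation 6 = 6.
Decompose mk/2: d = d,  y = mk(b,node(one,mk(true,d),node(true,one,b))).
Delete trivial equation d = d.
Bind y := mk(b,node(one,mk(true,d),node(true,one,b))).
MGU = { v -> node(one,mk(true,d),node(true,one,b)), t -> one, y -> mk(b,node(one,mk(true,d),node(true,one,b))) }, so v -> node(one,mk(true,d),node(true,one,b)).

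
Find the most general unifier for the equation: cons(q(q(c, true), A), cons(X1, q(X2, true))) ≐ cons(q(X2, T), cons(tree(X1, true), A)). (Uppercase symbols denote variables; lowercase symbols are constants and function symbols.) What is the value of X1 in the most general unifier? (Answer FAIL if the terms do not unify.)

Decompose cons/2: q(q(c, true), A) ≐ q(X2, T),  cons(X1, q(X2, true)) ≐ cons(tree(X1, true), A).
Decompose q/2: q(c, true) ≐ X2,  A ≐ T.
Bind X2 := q(c, true); substituting into the one remaining equation that mentions X2 gives: cons(X1, q(q(c, true), true)) ≐ cons(tree(X1, true), A).
Bind A := T; substituting into the remaining equation gives: cons(X1, q(q(c, true), true)) ≐ cons(tree(X1, true), T).
Decompose cons/2: X1 ≐ tree(X1, true),  q(q(c, true), true) ≐ T.
Occurs check fails: X1 occurs in tree(X1, true); the equation X1 ≐ tree(X1, true) has no finite solution.

FAIL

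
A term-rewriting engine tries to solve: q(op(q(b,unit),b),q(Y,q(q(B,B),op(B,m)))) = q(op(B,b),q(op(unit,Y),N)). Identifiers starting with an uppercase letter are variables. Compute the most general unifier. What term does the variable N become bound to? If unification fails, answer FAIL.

Decompose q/2: op(q(b,unit),b) = op(B,b),  q(Y,q(q(B,B),op(B,m))) = q(op(unit,Y),N).
Decompose op/2: q(b,unit) = B,  b = b.
Bind B := q(b,unit); substituting into the one remaining equation that mentions B gives: q(Y,q(q(q(b,unit),q(b,unit)),op(q(b,unit),m))) = q(op(unit,Y),N).
Delete trivial equation b = b.
Decompose q/2: Y = op(unit,Y),  q(q(q(b,unit),q(b,unit)),op(q(b,unit),m)) = N.
Occurs check fails: Y occurs in op(unit,Y); the equation Y = op(unit,Y) has no finite solution.

FAIL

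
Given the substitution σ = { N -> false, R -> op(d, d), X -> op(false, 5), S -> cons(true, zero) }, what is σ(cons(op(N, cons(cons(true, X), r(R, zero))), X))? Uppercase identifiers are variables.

Replace each occurrence of N with false.
Replace each occurrence of R with op(d, d).
Replace each occurrence of X with op(false, 5).
Result: cons(op(false, cons(cons(true, op(false, 5)), r(op(d, d), zero))), op(false, 5)).

cons(op(false, cons(cons(true, op(false, 5)), r(op(d, d), zero))), op(false, 5))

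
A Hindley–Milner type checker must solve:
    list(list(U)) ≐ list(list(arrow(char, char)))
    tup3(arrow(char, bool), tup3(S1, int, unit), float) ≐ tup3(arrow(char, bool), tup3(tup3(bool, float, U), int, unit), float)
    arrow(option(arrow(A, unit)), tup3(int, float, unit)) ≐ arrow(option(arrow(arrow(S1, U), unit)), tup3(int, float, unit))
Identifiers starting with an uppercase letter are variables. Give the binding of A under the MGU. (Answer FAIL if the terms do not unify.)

arrow(tup3(bool, float, arrow(char, char)), arrow(char, char))

Decompose list/1: list(U) ≐ list(arrow(char, char)).
Decompose list/1: U ≐ arrow(char, char).
Bind U := arrow(char, char); substituting into the remaining equations gives: tup3(arrow(char, bool), tup3(S1, int, unit), float) ≐ tup3(arrow(char, bool), tup3(tup3(bool, float, arrow(char, char)), int, unit), float),  arrow(option(arrow(A, unit)), tup3(int, float, unit)) ≐ arrow(option(arrow(arrow(S1, arrow(char, char)), unit)), tup3(int, float, unit)).
Decompose tup3/3: arrow(char, bool) ≐ arrow(char, bool),  tup3(S1, int, unit) ≐ tup3(tup3(bool, float, arrow(char, char)), int, unit),  float ≐ float.
Delete trivial equation arrow(char, bool) ≐ arrow(char, bool).
Decompose tup3/3: S1 ≐ tup3(bool, float, arrow(char, char)),  int ≐ int,  unit ≐ unit.
Bind S1 := tup3(bool, float, arrow(char, char)); substituting into the one remaining equation that mentions S1 gives: arrow(option(arrow(A, unit)), tup3(int, float, unit)) ≐ arrow(option(arrow(arrow(tup3(bool, float, arrow(char, char)), arrow(char, char)), unit)), tup3(int, float, unit)).
Delete trivial equation int ≐ int.
Delete trivial equation unit ≐ unit.
Delete trivial equation float ≐ float.
Decompose arrow/2: option(arrow(A, unit)) ≐ option(arrow(arrow(tup3(bool, float, arrow(char, char)), arrow(char, char)), unit)),  tup3(int, float, unit) ≐ tup3(int, float, unit).
Decompose option/1: arrow(A, unit) ≐ arrow(arrow(tup3(bool, float, arrow(char, char)), arrow(char, char)), unit).
Decompose arrow/2: A ≐ arrow(tup3(bool, float, arrow(char, char)), arrow(char, char)),  unit ≐ unit.
Bind A := arrow(tup3(bool, float, arrow(char, char)), arrow(char, char)); no other remaining equation mentions A.
Delete trivial equation unit ≐ unit.
Delete trivial equation tup3(int, float, unit) ≐ tup3(int, float, unit).
MGU = { U ↦ arrow(char, char), S1 ↦ tup3(bool, float, arrow(char, char)), A ↦ arrow(tup3(bool, float, arrow(char, char)), arrow(char, char)) }, so A ↦ arrow(tup3(bool, float, arrow(char, char)), arrow(char, char)).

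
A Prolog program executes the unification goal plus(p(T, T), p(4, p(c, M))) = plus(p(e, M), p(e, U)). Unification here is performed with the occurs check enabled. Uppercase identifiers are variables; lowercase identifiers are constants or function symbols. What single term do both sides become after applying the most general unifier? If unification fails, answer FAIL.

FAIL

Decompose plus/2: p(T, T) = p(e, M),  p(4, p(c, M)) = p(e, U).
Decompose p/2: T = e,  T = M.
Bind T := e; substituting into the one remaining equation that mentions T gives: e = M.
Bind M := e; substituting into the remaining equation gives: p(4, p(c, e)) = p(e, U).
Decompose p/2: 4 = e,  p(c, e) = U.
Clash: constants 4 and e differ; no unifier exists.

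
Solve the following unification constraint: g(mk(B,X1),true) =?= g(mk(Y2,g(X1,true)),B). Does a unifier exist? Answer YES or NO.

Decompose g/2: mk(B,X1) =?= mk(Y2,g(X1,true)),  true =?= B.
Decompose mk/2: B =?= Y2,  X1 =?= g(X1,true).
Bind B := Y2; substituting into the one remaining equation that mentions B gives: true =?= Y2.
Occurs check fails: X1 occurs in g(X1,true); the equation X1 =?= g(X1,true) has no finite solution.

NO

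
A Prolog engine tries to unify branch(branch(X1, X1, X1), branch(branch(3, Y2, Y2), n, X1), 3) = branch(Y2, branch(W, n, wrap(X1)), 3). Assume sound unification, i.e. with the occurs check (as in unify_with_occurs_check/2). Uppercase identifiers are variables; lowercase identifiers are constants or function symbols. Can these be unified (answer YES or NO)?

Decompose branch/3: branch(X1, X1, X1) = Y2,  branch(branch(3, Y2, Y2), n, X1) = branch(W, n, wrap(X1)),  3 = 3.
Bind Y2 := branch(X1, X1, X1); substituting into the one remaining equation that mentions Y2 gives: branch(branch(3, branch(X1, X1, X1), branch(X1, X1, X1)), n, X1) = branch(W, n, wrap(X1)).
Decompose branch/3: branch(3, branch(X1, X1, X1), branch(X1, X1, X1)) = W,  n = n,  X1 = wrap(X1).
Bind W := branch(3, branch(X1, X1, X1), branch(X1, X1, X1)); no other remaining equation mentions W.
Delete trivial equation n = n.
Occurs check fails: X1 occurs in wrap(X1); the equation X1 = wrap(X1) has no finite solution.

NO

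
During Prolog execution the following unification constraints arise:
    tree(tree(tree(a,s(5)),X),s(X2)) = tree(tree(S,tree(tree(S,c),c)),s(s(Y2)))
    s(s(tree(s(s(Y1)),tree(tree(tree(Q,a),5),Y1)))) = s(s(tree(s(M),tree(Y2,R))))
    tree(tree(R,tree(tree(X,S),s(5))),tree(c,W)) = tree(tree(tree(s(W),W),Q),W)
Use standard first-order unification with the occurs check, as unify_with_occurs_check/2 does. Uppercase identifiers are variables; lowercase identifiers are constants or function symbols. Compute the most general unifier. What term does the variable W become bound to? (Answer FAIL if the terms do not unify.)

FAIL

Decompose tree/2: tree(tree(a,s(5)),X) = tree(S,tree(tree(S,c),c)),  s(X2) = s(s(Y2)).
Decompose tree/2: tree(a,s(5)) = S,  X = tree(tree(S,c),c).
Bind S := tree(a,s(5)); substituting into the 2 remaining equations that mention S gives: X = tree(tree(tree(a,s(5)),c),c),  tree(tree(R,tree(tree(X,tree(a,s(5))),s(5))),tree(c,W)) = tree(tree(tree(s(W),W),Q),W).
Bind X := tree(tree(tree(a,s(5)),c),c); substituting into the one remaining equation that mentions X gives: tree(tree(R,tree(tree(tree(tree(tree(a,s(5)),c),c),tree(a,s(5))),s(5))),tree(c,W)) = tree(tree(tree(s(W),W),Q),W).
Decompose s/1: X2 = s(Y2).
Bind X2 := s(Y2); no other remaining equation mentions X2.
Decompose s/1: s(tree(s(s(Y1)),tree(tree(tree(Q,a),5),Y1))) = s(tree(s(M),tree(Y2,R))).
Decompose s/1: tree(s(s(Y1)),tree(tree(tree(Q,a),5),Y1)) = tree(s(M),tree(Y2,R)).
Decompose tree/2: s(s(Y1)) = s(M),  tree(tree(tree(Q,a),5),Y1) = tree(Y2,R).
Decompose s/1: s(Y1) = M.
Bind M := s(Y1); no other remaining equation mentions M.
Decompose tree/2: tree(tree(Q,a),5) = Y2,  Y1 = R.
Bind Y2 := tree(tree(Q,a),5); no other remaining equation mentions Y2. Substituting into the earlier binding gives X2 := s(tree(tree(Q,a),5)).
Bind Y1 := R; no other remaining equation mentions Y1. Substituting into the earlier binding gives M := s(R).
Decompose tree/2: tree(R,tree(tree(tree(tree(tree(a,s(5)),c),c),tree(a,s(5))),s(5))) = tree(tree(s(W),W),Q),  tree(c,W) = W.
Decompose tree/2: R = tree(s(W),W),  tree(tree(tree(tree(tree(a,s(5)),c),c),tree(a,s(5))),s(5)) = Q.
Bind R := tree(s(W),W); no other remaining equation mentions R. Substituting into the earlier bindings gives M := s(tree(s(W),W)), Y1 := tree(s(W),W).
Bind Q := tree(tree(tree(tree(tree(a,s(5)),c),c),tree(a,s(5))),s(5)); no other remaining equation mentions Q. Substituting into the earlier bindings gives X2 := s(tree(tree(tree(tree(tree(tree(tree(a,s(5)),c),c),tree(a,s(5))),s(5)),a),5)), Y2 := tree(tree(tree(tree(tree(tree(tree(a,s(5)),c),c),tree(a,s(5))),s(5)),a),5).
Occurs check fails: W occurs in tree(c,W); the equation W = tree(c,W) has no finite solution.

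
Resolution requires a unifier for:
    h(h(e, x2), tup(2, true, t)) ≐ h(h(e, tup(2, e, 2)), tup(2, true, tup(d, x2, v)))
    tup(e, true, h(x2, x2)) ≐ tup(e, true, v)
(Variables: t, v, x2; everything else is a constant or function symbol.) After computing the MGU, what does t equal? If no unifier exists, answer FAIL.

tup(d, tup(2, e, 2), h(tup(2, e, 2), tup(2, e, 2)))

Decompose h/2: h(e, x2) ≐ h(e, tup(2, e, 2)),  tup(2, true, t) ≐ tup(2, true, tup(d, x2, v)).
Decompose h/2: e ≐ e,  x2 ≐ tup(2, e, 2).
Delete trivial equation e ≐ e.
Bind x2 := tup(2, e, 2); substituting into the remaining equations gives: tup(2, true, t) ≐ tup(2, true, tup(d, tup(2, e, 2), v)),  tup(e, true, h(tup(2, e, 2), tup(2, e, 2))) ≐ tup(e, true, v).
Decompose tup/3: 2 ≐ 2,  true ≐ true,  t ≐ tup(d, tup(2, e, 2), v).
Delete trivial equation 2 ≐ 2.
Delete trivial equation true ≐ true.
Bind t := tup(d, tup(2, e, 2), v); no other remaining equation mentions t.
Decompose tup/3: e ≐ e,  true ≐ true,  h(tup(2, e, 2), tup(2, e, 2)) ≐ v.
Delete trivial equation e ≐ e.
Delete trivial equation true ≐ true.
Bind v := h(tup(2, e, 2), tup(2, e, 2)). Substituting into the earlier binding gives t := tup(d, tup(2, e, 2), h(tup(2, e, 2), tup(2, e, 2))).
MGU = { x2 := tup(2, e, 2), t := tup(d, tup(2, e, 2), h(tup(2, e, 2), tup(2, e, 2))), v := h(tup(2, e, 2), tup(2, e, 2)) }, so t := tup(d, tup(2, e, 2), h(tup(2, e, 2), tup(2, e, 2))).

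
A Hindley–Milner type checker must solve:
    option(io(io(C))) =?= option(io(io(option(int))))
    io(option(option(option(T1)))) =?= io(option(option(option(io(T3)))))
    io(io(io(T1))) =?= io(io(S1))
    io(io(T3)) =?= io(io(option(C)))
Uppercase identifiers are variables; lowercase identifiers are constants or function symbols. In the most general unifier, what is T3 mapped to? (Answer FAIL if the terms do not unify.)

option(option(int))

Decompose option/1: io(io(C)) =?= io(io(option(int))).
Decompose io/1: io(C) =?= io(option(int)).
Decompose io/1: C =?= option(int).
Bind C := option(int); substituting into the one remaining equation that mentions C gives: io(io(T3)) =?= io(io(option(option(int)))).
Decompose io/1: option(option(option(T1))) =?= option(option(option(io(T3)))).
Decompose option/1: option(option(T1)) =?= option(option(io(T3))).
Decompose option/1: option(T1) =?= option(io(T3)).
Decompose option/1: T1 =?= io(T3).
Bind T1 := io(T3); substituting into the one remaining equation that mentions T1 gives: io(io(io(io(T3)))) =?= io(io(S1)).
Decompose io/1: io(io(io(T3))) =?= io(S1).
Decompose io/1: io(io(T3)) =?= S1.
Bind S1 := io(io(T3)); no other remaining equation mentions S1.
Decompose io/1: io(T3) =?= io(option(option(int))).
Decompose io/1: T3 =?= option(option(int)).
Bind T3 := option(option(int)). Substituting into the earlier bindings gives T1 := io(option(option(int))), S1 := io(io(option(option(int)))).
MGU = { C ↦ option(int), T1 ↦ io(option(option(int))), S1 ↦ io(io(option(option(int)))), T3 ↦ option(option(int)) }, so T3 ↦ option(option(int)).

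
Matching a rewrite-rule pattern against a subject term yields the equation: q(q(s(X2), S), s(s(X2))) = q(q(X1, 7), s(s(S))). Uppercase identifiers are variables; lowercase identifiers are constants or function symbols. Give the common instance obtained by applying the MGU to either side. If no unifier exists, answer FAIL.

Decompose q/2: q(s(X2), S) = q(X1, 7),  s(s(X2)) = s(s(S)).
Decompose q/2: s(X2) = X1,  S = 7.
Bind X1 := s(X2); no other remaining equation mentions X1.
Bind S := 7; substituting into the remaining equation gives: s(s(X2)) = s(s(7)).
Decompose s/1: s(X2) = s(7).
Decompose s/1: X2 = 7.
Bind X2 := 7. Substituting into the earlier binding gives X1 := s(7).
Applying the MGU to either side gives q(q(s(7), 7), s(s(7))).

q(q(s(7), 7), s(s(7)))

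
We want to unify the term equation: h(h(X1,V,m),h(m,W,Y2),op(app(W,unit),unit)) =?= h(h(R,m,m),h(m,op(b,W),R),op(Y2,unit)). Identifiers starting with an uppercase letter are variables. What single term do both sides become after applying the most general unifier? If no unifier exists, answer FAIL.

FAIL

Decompose h/3: h(X1,V,m) =?= h(R,m,m),  h(m,W,Y2) =?= h(m,op(b,W),R),  op(app(W,unit),unit) =?= op(Y2,unit).
Decompose h/3: X1 =?= R,  V =?= m,  m =?= m.
Bind X1 := R; no other remaining equation mentions X1.
Bind V := m; no other remaining equation mentions V.
Delete trivial equation m =?= m.
Decompose h/3: m =?= m,  W =?= op(b,W),  Y2 =?= R.
Delete trivial equation m =?= m.
Occurs check fails: W occurs in op(b,W); the equation W =?= op(b,W) has no finite solution.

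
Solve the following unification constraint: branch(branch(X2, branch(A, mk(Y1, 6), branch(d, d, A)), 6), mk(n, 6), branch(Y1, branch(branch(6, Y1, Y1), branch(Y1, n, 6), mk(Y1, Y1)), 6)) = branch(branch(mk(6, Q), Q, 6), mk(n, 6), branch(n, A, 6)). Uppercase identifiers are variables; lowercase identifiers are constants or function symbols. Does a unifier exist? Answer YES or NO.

YES

Decompose branch/3: branch(X2, branch(A, mk(Y1, 6), branch(d, d, A)), 6) = branch(mk(6, Q), Q, 6),  mk(n, 6) = mk(n, 6),  branch(Y1, branch(branch(6, Y1, Y1), branch(Y1, n, 6), mk(Y1, Y1)), 6) = branch(n, A, 6).
Decompose branch/3: X2 = mk(6, Q),  branch(A, mk(Y1, 6), branch(d, d, A)) = Q,  6 = 6.
Bind X2 := mk(6, Q); no other remaining equation mentions X2.
Bind Q := branch(A, mk(Y1, 6), branch(d, d, A)); no other remaining equation mentions Q. Substituting into the earlier binding gives X2 := mk(6, branch(A, mk(Y1, 6), branch(d, d, A))).
Delete trivial equation 6 = 6.
Delete trivial equation mk(n, 6) = mk(n, 6).
Decompose branch/3: Y1 = n,  branch(branch(6, Y1, Y1), branch(Y1, n, 6), mk(Y1, Y1)) = A,  6 = 6.
Bind Y1 := n; substituting into the one remaining equation that mentions Y1 gives: branch(branch(6, n, n), branch(n, n, 6), mk(n, n)) = A. Substituting into the earlier bindings gives X2 := mk(6, branch(A, mk(n, 6), branch(d, d, A))), Q := branch(A, mk(n, 6), branch(d, d, A)).
Bind A := branch(branch(6, n, n), branch(n, n, 6), mk(n, n)); no other remaining equation mentions A. Substituting into the earlier bindings gives X2 := mk(6, branch(branch(branch(6, n, n), branch(n, n, 6), mk(n, n)), mk(n, 6), branch(d, d, branch(branch(6, n, n), branch(n, n, 6), mk(n, n))))), Q := branch(branch(branch(6, n, n), branch(n, n, 6), mk(n, n)), mk(n, 6), branch(d, d, branch(branch(6, n, n), branch(n, n, 6), mk(n, n)))).
Delete trivial equation 6 = 6.
No equations remain and no clash or occurs-check failure arose, so a unifier exists.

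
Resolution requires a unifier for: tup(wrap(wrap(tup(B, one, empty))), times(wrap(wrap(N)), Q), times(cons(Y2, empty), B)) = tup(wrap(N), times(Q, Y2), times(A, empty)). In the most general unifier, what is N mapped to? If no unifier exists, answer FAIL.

wrap(tup(empty, one, empty))

Decompose tup/3: wrap(wrap(tup(B, one, empty))) = wrap(N),  times(wrap(wrap(N)), Q) = times(Q, Y2),  times(cons(Y2, empty), B) = times(A, empty).
Decompose wrap/1: wrap(tup(B, one, empty)) = N.
Bind N := wrap(tup(B, one, empty)); substituting into the one remaining equation that mentions N gives: times(wrap(wrap(wrap(tup(B, one, empty)))), Q) = times(Q, Y2).
Decompose times/2: wrap(wrap(wrap(tup(B, one, empty)))) = Q,  Q = Y2.
Bind Q := wrap(wrap(wrap(tup(B, one, empty)))); substituting into the one remaining equation that mentions Q gives: wrap(wrap(wrap(tup(B, one, empty)))) = Y2.
Bind Y2 := wrap(wrap(wrap(tup(B, one, empty)))); substituting into the remaining equation gives: times(cons(wrap(wrap(wrap(tup(B, one, empty)))), empty), B) = times(A, empty).
Decompose times/2: cons(wrap(wrap(wrap(tup(B, one, empty)))), empty) = A,  B = empty.
Bind A := cons(wrap(wrap(wrap(tup(B, one, empty)))), empty); no other remaining equation mentions A.
Bind B := empty. Substituting into the earlier bindings gives N := wrap(tup(empty, one, empty)), Q := wrap(wrap(wrap(tup(empty, one, empty)))), Y2 := wrap(wrap(wrap(tup(empty, one, empty)))), A := cons(wrap(wrap(wrap(tup(empty, one, empty)))), empty).
MGU = { N ↦ wrap(tup(empty, one, empty)), Q ↦ wrap(wrap(wrap(tup(empty, one, empty)))), Y2 ↦ wrap(wrap(wrap(tup(empty, one, empty)))), A ↦ cons(wrap(wrap(wrap(tup(empty, one, empty)))), empty), B ↦ empty }, so N ↦ wrap(tup(empty, one, empty)).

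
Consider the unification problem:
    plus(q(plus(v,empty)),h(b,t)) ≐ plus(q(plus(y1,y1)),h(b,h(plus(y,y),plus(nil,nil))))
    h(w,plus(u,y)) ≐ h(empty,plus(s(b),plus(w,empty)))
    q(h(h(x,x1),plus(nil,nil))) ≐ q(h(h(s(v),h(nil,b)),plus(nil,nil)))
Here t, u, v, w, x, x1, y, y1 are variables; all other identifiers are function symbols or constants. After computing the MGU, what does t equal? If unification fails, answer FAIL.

Decompose plus/2: q(plus(v,empty)) ≐ q(plus(y1,y1)),  h(b,t) ≐ h(b,h(plus(y,y),plus(nil,nil))).
Decompose q/1: plus(v,empty) ≐ plus(y1,y1).
Decompose plus/2: v ≐ y1,  empty ≐ y1.
Bind v := y1; substituting into the one remaining equation that mentions v gives: q(h(h(x,x1),plus(nil,nil))) ≐ q(h(h(s(y1),h(nil,b)),plus(nil,nil))).
Bind y1 := empty; substituting into the one remaining equation that mentions y1 gives: q(h(h(x,x1),plus(nil,nil))) ≐ q(h(h(s(empty),h(nil,b)),plus(nil,nil))). Substituting into the earlier binding gives v := empty.
Decompose h/2: b ≐ b,  t ≐ h(plus(y,y),plus(nil,nil)).
Delete trivial equation b ≐ b.
Bind t := h(plus(y,y),plus(nil,nil)); no other remaining equation mentions t.
Decompose h/2: w ≐ empty,  plus(u,y) ≐ plus(s(b),plus(w,empty)).
Bind w := empty; substituting into the one remaining equation that mentions w gives: plus(u,y) ≐ plus(s(b),plus(empty,empty)).
Decompose plus/2: u ≐ s(b),  y ≐ plus(empty,empty).
Bind u := s(b); no other remaining equation mentions u.
Bind y := plus(empty,empty); no other remaining equation mentions y. Substituting into the earlier binding gives t := h(plus(plus(empty,empty),plus(empty,empty)),plus(nil,nil)).
Decompose q/1: h(h(x,x1),plus(nil,nil)) ≐ h(h(s(empty),h(nil,b)),plus(nil,nil)).
Decompose h/2: h(x,x1) ≐ h(s(empty),h(nil,b)),  plus(nil,nil) ≐ plus(nil,nil).
Decompose h/2: x ≐ s(empty),  x1 ≐ h(nil,b).
Bind x := s(empty); no other remaining equation mentions x.
Bind x1 := h(nil,b); no other remaining equation mentions x1.
Delete trivial equation plus(nil,nil) ≐ plus(nil,nil).
MGU = { v := empty, y1 := empty, t := h(plus(plus(empty,empty),plus(empty,empty)),plus(nil,nil)), w := empty, u := s(b), y := plus(empty,empty), x := s(empty), x1 := h(nil,b) }, so t := h(plus(plus(empty,empty),plus(empty,empty)),plus(nil,nil)).

h(plus(plus(empty,empty),plus(empty,empty)),plus(nil,nil))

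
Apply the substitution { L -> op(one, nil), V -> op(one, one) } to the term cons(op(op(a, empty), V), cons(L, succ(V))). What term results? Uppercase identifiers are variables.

Replace each occurrence of L with op(one, nil).
Replace each occurrence of V with op(one, one).
Result: cons(op(op(a, empty), op(one, one)), cons(op(one, nil), succ(op(one, one)))).

cons(op(op(a, empty), op(one, one)), cons(op(one, nil), succ(op(one, one))))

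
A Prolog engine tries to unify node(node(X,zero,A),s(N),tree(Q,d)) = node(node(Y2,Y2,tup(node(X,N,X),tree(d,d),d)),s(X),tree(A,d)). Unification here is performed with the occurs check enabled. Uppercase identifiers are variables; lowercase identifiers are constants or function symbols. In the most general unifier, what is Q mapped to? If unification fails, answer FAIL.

tup(node(zero,zero,zero),tree(d,d),d)

Decompose node/3: node(X,zero,A) = node(Y2,Y2,tup(node(X,N,X),tree(d,d),d)),  s(N) = s(X),  tree(Q,d) = tree(A,d).
Decompose node/3: X = Y2,  zero = Y2,  A = tup(node(X,N,X),tree(d,d),d).
Bind X := Y2; substituting into the 2 remaining equations that mention X gives: A = tup(node(Y2,N,Y2),tree(d,d),d),  s(N) = s(Y2).
Bind Y2 := zero; substituting into the 2 remaining equations that mention Y2 gives: A = tup(node(zero,N,zero),tree(d,d),d),  s(N) = s(zero). Substituting into the earlier binding gives X := zero.
Bind A := tup(node(zero,N,zero),tree(d,d),d); substituting into the one remaining equation that mentions A gives: tree(Q,d) = tree(tup(node(zero,N,zero),tree(d,d),d),d).
Decompose s/1: N = zero.
Bind N := zero; substituting into the remaining equation gives: tree(Q,d) = tree(tup(node(zero,zero,zero),tree(d,d),d),d). Substituting into the earlier binding gives A := tup(node(zero,zero,zero),tree(d,d),d).
Decompose tree/2: Q = tup(node(zero,zero,zero),tree(d,d),d),  d = d.
Bind Q := tup(node(zero,zero,zero),tree(d,d),d); no other remaining equation mentions Q.
Delete trivial equation d = d.
MGU = { X = zero, Y2 = zero, A = tup(node(zero,zero,zero),tree(d,d),d), N = zero, Q = tup(node(zero,zero,zero),tree(d,d),d) }, so Q = tup(node(zero,zero,zero),tree(d,d),d).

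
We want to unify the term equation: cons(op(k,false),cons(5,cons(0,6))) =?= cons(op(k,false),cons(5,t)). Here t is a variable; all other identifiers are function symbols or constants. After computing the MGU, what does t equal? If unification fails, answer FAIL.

Decompose cons/2: op(k,false) =?= op(k,false),  cons(5,cons(0,6)) =?= cons(5,t).
Delete trivial equation op(k,false) =?= op(k,false).
Decompose cons/2: 5 =?= 5,  cons(0,6) =?= t.
Delete trivial equation 5 =?= 5.
Bind t := cons(0,6).
MGU = { t := cons(0,6) }, so t := cons(0,6).

cons(0,6)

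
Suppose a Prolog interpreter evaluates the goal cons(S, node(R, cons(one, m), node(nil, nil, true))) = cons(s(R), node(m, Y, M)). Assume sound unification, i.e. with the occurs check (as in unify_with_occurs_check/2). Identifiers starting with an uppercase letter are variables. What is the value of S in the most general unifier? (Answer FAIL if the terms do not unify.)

s(m)

Decompose cons/2: S = s(R),  node(R, cons(one, m), node(nil, nil, true)) = node(m, Y, M).
Bind S := s(R); no other remaining equation mentions S.
Decompose node/3: R = m,  cons(one, m) = Y,  node(nil, nil, true) = M.
Bind R := m; no other remaining equation mentions R. Substituting into the earlier binding gives S := s(m).
Bind Y := cons(one, m); no other remaining equation mentions Y.
Bind M := node(nil, nil, true).
MGU = { S -> s(m), R -> m, Y -> cons(one, m), M -> node(nil, nil, true) }, so S -> s(m).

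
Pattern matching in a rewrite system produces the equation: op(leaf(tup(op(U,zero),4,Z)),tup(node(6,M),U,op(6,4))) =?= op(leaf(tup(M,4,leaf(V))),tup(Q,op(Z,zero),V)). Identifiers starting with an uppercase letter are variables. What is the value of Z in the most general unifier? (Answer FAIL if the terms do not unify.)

Decompose op/2: leaf(tup(op(U,zero),4,Z)) =?= leaf(tup(M,4,leaf(V))),  tup(node(6,M),U,op(6,4)) =?= tup(Q,op(Z,zero),V).
Decompose leaf/1: tup(op(U,zero),4,Z) =?= tup(M,4,leaf(V)).
Decompose tup/3: op(U,zero) =?= M,  4 =?= 4,  Z =?= leaf(V).
Bind M := op(U,zero); substituting into the one remaining equation that mentions M gives: tup(node(6,op(U,zero)),U,op(6,4)) =?= tup(Q,op(Z,zero),V).
Delete trivial equation 4 =?= 4.
Bind Z := leaf(V); substituting into the remaining equation gives: tup(node(6,op(U,zero)),U,op(6,4)) =?= tup(Q,op(leaf(V),zero),V).
Decompose tup/3: node(6,op(U,zero)) =?= Q,  U =?= op(leaf(V),zero),  op(6,4) =?= V.
Bind Q := node(6,op(U,zero)); no other remaining equation mentions Q.
Bind U := op(leaf(V),zero); no other remaining equation mentions U. Substituting into the earlier bindings gives M := op(op(leaf(V),zero),zero), Q := node(6,op(op(leaf(V),zero),zero)).
Bind V := op(6,4). Substituting into the earlier bindings gives M := op(op(leaf(op(6,4)),zero),zero), Z := leaf(op(6,4)), Q := node(6,op(op(leaf(op(6,4)),zero),zero)), U := op(leaf(op(6,4)),zero).
MGU = { M ↦ op(op(leaf(op(6,4)),zero),zero), Z ↦ leaf(op(6,4)), Q ↦ node(6,op(op(leaf(op(6,4)),zero),zero)), U ↦ op(leaf(op(6,4)),zero), V ↦ op(6,4) }, so Z ↦ leaf(op(6,4)).

leaf(op(6,4))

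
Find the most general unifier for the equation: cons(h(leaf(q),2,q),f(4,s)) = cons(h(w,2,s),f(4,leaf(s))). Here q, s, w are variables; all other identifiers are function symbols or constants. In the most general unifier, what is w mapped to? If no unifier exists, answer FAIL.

FAIL

Decompose cons/2: h(leaf(q),2,q) = h(w,2,s),  f(4,s) = f(4,leaf(s)).
Decompose h/3: leaf(q) = w,  2 = 2,  q = s.
Bind w := leaf(q); no other remaining equation mentions w.
Delete trivial equation 2 = 2.
Bind q := s; no other remaining equation mentions q. Substituting into the earlier binding gives w := leaf(s).
Decompose f/2: 4 = 4,  s = leaf(s).
Delete trivial equation 4 = 4.
Occurs check fails: s occurs in leaf(s); the equation s = leaf(s) has no finite solution.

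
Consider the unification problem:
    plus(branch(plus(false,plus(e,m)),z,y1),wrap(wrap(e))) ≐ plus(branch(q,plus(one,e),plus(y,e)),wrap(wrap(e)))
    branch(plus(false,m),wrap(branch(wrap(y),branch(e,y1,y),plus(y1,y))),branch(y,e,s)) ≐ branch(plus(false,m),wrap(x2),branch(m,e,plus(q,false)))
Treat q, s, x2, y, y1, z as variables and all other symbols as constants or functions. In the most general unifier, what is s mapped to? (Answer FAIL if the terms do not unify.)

plus(plus(false,plus(e,m)),false)

Decompose plus/2: branch(plus(false,plus(e,m)),z,y1) ≐ branch(q,plus(one,e),plus(y,e)),  wrap(wrap(e)) ≐ wrap(wrap(e)).
Decompose branch/3: plus(false,plus(e,m)) ≐ q,  z ≐ plus(one,e),  y1 ≐ plus(y,e).
Bind q := plus(false,plus(e,m)); substituting into the one remaining equation that mentions q gives: branch(plus(false,m),wrap(branch(wrap(y),branch(e,y1,y),plus(y1,y))),branch(y,e,s)) ≐ branch(plus(false,m),wrap(x2),branch(m,e,plus(plus(false,plus(e,m)),false))).
Bind z := plus(one,e); no other remaining equation mentions z.
Bind y1 := plus(y,e); substituting into the one remaining equation that mentions y1 gives: branch(plus(false,m),wrap(branch(wrap(y),branch(e,plus(y,e),y),plus(plus(y,e),y))),branch(y,e,s)) ≐ branch(plus(false,m),wrap(x2),branch(m,e,plus(plus(false,plus(e,m)),false))).
Delete trivial equation wrap(wrap(e)) ≐ wrap(wrap(e)).
Decompose branch/3: plus(false,m) ≐ plus(false,m),  wrap(branch(wrap(y),branch(e,plus(y,e),y),plus(plus(y,e),y))) ≐ wrap(x2),  branch(y,e,s) ≐ branch(m,e,plus(plus(false,plus(e,m)),false)).
Delete trivial equation plus(false,m) ≐ plus(false,m).
Decompose wrap/1: branch(wrap(y),branch(e,plus(y,e),y),plus(plus(y,e),y)) ≐ x2.
Bind x2 := branch(wrap(y),branch(e,plus(y,e),y),plus(plus(y,e),y)); no other remaining equation mentions x2.
Decompose branch/3: y ≐ m,  e ≐ e,  s ≐ plus(plus(false,plus(e,m)),false).
Bind y := m; no other remaining equation mentions y. Substituting into the earlier bindings gives y1 := plus(m,e), x2 := branch(wrap(m),branch(e,plus(m,e),m),plus(plus(m,e),m)).
Delete trivial equation e ≐ e.
Bind s := plus(plus(false,plus(e,m)),false).
MGU = { q ↦ plus(false,plus(e,m)), z ↦ plus(one,e), y1 ↦ plus(m,e), x2 ↦ branch(wrap(m),branch(e,plus(m,e),m),plus(plus(m,e),m)), y ↦ m, s ↦ plus(plus(false,plus(e,m)),false) }, so s ↦ plus(plus(false,plus(e,m)),false).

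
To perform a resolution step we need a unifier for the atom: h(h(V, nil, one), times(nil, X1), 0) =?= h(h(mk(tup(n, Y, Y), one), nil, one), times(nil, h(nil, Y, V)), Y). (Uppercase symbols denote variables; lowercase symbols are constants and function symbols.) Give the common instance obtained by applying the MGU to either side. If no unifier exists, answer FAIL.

h(h(mk(tup(n, 0, 0), one), nil, one), times(nil, h(nil, 0, mk(tup(n, 0, 0), one))), 0)

Decompose h/3: h(V, nil, one) =?= h(mk(tup(n, Y, Y), one), nil, one),  times(nil, X1) =?= times(nil, h(nil, Y, V)),  0 =?= Y.
Decompose h/3: V =?= mk(tup(n, Y, Y), one),  nil =?= nil,  one =?= one.
Bind V := mk(tup(n, Y, Y), one); substituting into the one remaining equation that mentions V gives: times(nil, X1) =?= times(nil, h(nil, Y, mk(tup(n, Y, Y), one))).
Delete trivial equation nil =?= nil.
Delete trivial equation one =?= one.
Decompose times/2: nil =?= nil,  X1 =?= h(nil, Y, mk(tup(n, Y, Y), one)).
Delete trivial equation nil =?= nil.
Bind X1 := h(nil, Y, mk(tup(n, Y, Y), one)); no other remaining equation mentions X1.
Bind Y := 0. Substituting into the earlier bindings gives V := mk(tup(n, 0, 0), one), X1 := h(nil, 0, mk(tup(n, 0, 0), one)).
Applying the MGU to either side gives h(h(mk(tup(n, 0, 0), one), nil, one), times(nil, h(nil, 0, mk(tup(n, 0, 0), one))), 0).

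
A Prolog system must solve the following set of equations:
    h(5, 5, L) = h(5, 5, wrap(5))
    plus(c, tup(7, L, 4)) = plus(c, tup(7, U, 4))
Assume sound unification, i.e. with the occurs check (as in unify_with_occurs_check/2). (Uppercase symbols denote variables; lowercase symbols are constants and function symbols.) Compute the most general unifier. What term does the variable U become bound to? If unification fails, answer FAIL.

wrap(5)

Decompose h/3: 5 = 5,  5 = 5,  L = wrap(5).
Delete trivial equation 5 = 5.
Delete trivial equation 5 = 5.
Bind L := wrap(5); substituting into the remaining equation gives: plus(c, tup(7, wrap(5), 4)) = plus(c, tup(7, U, 4)).
Decompose plus/2: c = c,  tup(7, wrap(5), 4) = tup(7, U, 4).
Delete trivial equation c = c.
Decompose tup/3: 7 = 7,  wrap(5) = U,  4 = 4.
Delete trivial equation 7 = 7.
Bind U := wrap(5); no other remaining equation mentions U.
Delete trivial equation 4 = 4.
MGU = { L ↦ wrap(5), U ↦ wrap(5) }, so U ↦ wrap(5).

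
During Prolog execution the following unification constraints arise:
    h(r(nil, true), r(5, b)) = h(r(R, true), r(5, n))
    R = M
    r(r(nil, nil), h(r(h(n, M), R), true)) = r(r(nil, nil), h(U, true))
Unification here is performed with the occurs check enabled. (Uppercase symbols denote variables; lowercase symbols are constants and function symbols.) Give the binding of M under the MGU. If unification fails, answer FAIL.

Decompose h/2: r(nil, true) = r(R, true),  r(5, b) = r(5, n).
Decompose r/2: nil = R,  true = true.
Bind R := nil; substituting into the 2 remaining equations that mention R gives: nil = M,  r(r(nil, nil), h(r(h(n, M), nil), true)) = r(r(nil, nil), h(U, true)).
Delete trivial equation true = true.
Decompose r/2: 5 = 5,  b = n.
Delete trivial equation 5 = 5.
Clash: constants b and n differ; no unifier exists.

FAIL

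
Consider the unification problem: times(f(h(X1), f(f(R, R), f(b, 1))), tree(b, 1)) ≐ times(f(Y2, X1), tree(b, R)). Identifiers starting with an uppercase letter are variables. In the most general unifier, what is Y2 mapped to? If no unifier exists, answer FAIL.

Decompose times/2: f(h(X1), f(f(R, R), f(b, 1))) ≐ f(Y2, X1),  tree(b, 1) ≐ tree(b, R).
Decompose f/2: h(X1) ≐ Y2,  f(f(R, R), f(b, 1)) ≐ X1.
Bind Y2 := h(X1); no other remaining equation mentions Y2.
Bind X1 := f(f(R, R), f(b, 1)); no other remaining equation mentions X1. Substituting into the earlier binding gives Y2 := h(f(f(R, R), f(b, 1))).
Decompose tree/2: b ≐ b,  1 ≐ R.
Delete trivial equation b ≐ b.
Bind R := 1. Substituting into the earlier bindings gives Y2 := h(f(f(1, 1), f(b, 1))), X1 := f(f(1, 1), f(b, 1)).
MGU = { Y2 := h(f(f(1, 1), f(b, 1))), X1 := f(f(1, 1), f(b, 1)), R := 1 }, so Y2 := h(f(f(1, 1), f(b, 1))).

h(f(f(1, 1), f(b, 1)))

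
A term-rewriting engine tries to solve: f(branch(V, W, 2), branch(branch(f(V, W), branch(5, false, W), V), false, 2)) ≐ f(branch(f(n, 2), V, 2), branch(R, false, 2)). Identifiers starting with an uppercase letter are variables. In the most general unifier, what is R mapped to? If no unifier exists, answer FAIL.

Decompose f/2: branch(V, W, 2) ≐ branch(f(n, 2), V, 2),  branch(branch(f(V, W), branch(5, false, W), V), false, 2) ≐ branch(R, false, 2).
Decompose branch/3: V ≐ f(n, 2),  W ≐ V,  2 ≐ 2.
Bind V := f(n, 2); substituting into the 2 remaining equations that mention V gives: W ≐ f(n, 2),  branch(branch(f(f(n, 2), W), branch(5, false, W), f(n, 2)), false, 2) ≐ branch(R, false, 2).
Bind W := f(n, 2); substituting into the one remaining equation that mentions W gives: branch(branch(f(f(n, 2), f(n, 2)), branch(5, false, f(n, 2)), f(n, 2)), false, 2) ≐ branch(R, false, 2).
Delete trivial equation 2 ≐ 2.
Decompose branch/3: branch(f(f(n, 2), f(n, 2)), branch(5, false, f(n, 2)), f(n, 2)) ≐ R,  false ≐ false,  2 ≐ 2.
Bind R := branch(f(f(n, 2), f(n, 2)), branch(5, false, f(n, 2)), f(n, 2)); no other remaining equation mentions R.
Delete trivial equation false ≐ false.
Delete trivial equation 2 ≐ 2.
MGU = { V := f(n, 2), W := f(n, 2), R := branch(f(f(n, 2), f(n, 2)), branch(5, false, f(n, 2)), f(n, 2)) }, so R := branch(f(f(n, 2), f(n, 2)), branch(5, false, f(n, 2)), f(n, 2)).

branch(f(f(n, 2), f(n, 2)), branch(5, false, f(n, 2)), f(n, 2))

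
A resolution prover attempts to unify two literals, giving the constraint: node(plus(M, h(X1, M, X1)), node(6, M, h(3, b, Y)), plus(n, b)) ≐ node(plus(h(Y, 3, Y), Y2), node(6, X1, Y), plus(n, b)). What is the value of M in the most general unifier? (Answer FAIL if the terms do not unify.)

FAIL

Decompose node/3: plus(M, h(X1, M, X1)) ≐ plus(h(Y, 3, Y), Y2),  node(6, M, h(3, b, Y)) ≐ node(6, X1, Y),  plus(n, b) ≐ plus(n, b).
Decompose plus/2: M ≐ h(Y, 3, Y),  h(X1, M, X1) ≐ Y2.
Bind M := h(Y, 3, Y); substituting into the 2 remaining equations that mention M gives: h(X1, h(Y, 3, Y), X1) ≐ Y2,  node(6, h(Y, 3, Y), h(3, b, Y)) ≐ node(6, X1, Y).
Bind Y2 := h(X1, h(Y, 3, Y), X1); no other remaining equation mentions Y2.
Decompose node/3: 6 ≐ 6,  h(Y, 3, Y) ≐ X1,  h(3, b, Y) ≐ Y.
Delete trivial equation 6 ≐ 6.
Bind X1 := h(Y, 3, Y); no other remaining equation mentions X1. Substituting into the earlier binding gives Y2 := h(h(Y, 3, Y), h(Y, 3, Y), h(Y, 3, Y)).
Occurs check fails: Y occurs in h(3, b, Y); the equation Y ≐ h(3, b, Y) has no finite solution.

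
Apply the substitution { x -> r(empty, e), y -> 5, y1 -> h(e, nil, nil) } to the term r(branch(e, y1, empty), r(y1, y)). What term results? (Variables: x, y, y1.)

Replace each occurrence of y with 5.
Replace each occurrence of y1 with h(e, nil, nil).
Result: r(branch(e, h(e, nil, nil), empty), r(h(e, nil, nil), 5)).

r(branch(e, h(e, nil, nil), empty), r(h(e, nil, nil), 5))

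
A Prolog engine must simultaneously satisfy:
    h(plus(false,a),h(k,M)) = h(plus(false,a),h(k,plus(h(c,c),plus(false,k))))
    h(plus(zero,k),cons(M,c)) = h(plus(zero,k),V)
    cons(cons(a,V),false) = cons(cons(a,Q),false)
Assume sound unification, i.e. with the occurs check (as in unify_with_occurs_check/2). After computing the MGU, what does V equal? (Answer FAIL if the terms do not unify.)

cons(plus(h(c,c),plus(false,k)),c)

Decompose h/2: plus(false,a) = plus(false,a),  h(k,M) = h(k,plus(h(c,c),plus(false,k))).
Delete trivial equation plus(false,a) = plus(false,a).
Decompose h/2: k = k,  M = plus(h(c,c),plus(false,k)).
Delete trivial equation k = k.
Bind M := plus(h(c,c),plus(false,k)); substituting into the one remaining equation that mentions M gives: h(plus(zero,k),cons(plus(h(c,c),plus(false,k)),c)) = h(plus(zero,k),V).
Decompose h/2: plus(zero,k) = plus(zero,k),  cons(plus(h(c,c),plus(false,k)),c) = V.
Delete trivial equation plus(zero,k) = plus(zero,k).
Bind V := cons(plus(h(c,c),plus(false,k)),c); substituting into the remaining equation gives: cons(cons(a,cons(plus(h(c,c),plus(false,k)),c)),false) = cons(cons(a,Q),false).
Decompose cons/2: cons(a,cons(plus(h(c,c),plus(false,k)),c)) = cons(a,Q),  false = false.
Decompose cons/2: a = a,  cons(plus(h(c,c),plus(false,k)),c) = Q.
Delete trivial equation a = a.
Bind Q := cons(plus(h(c,c),plus(false,k)),c); no other remaining equation mentions Q.
Delete trivial equation false = false.
MGU = { M ↦ plus(h(c,c),plus(false,k)), V ↦ cons(plus(h(c,c),plus(false,k)),c), Q ↦ cons(plus(h(c,c),plus(false,k)),c) }, so V ↦ cons(plus(h(c,c),plus(false,k)),c).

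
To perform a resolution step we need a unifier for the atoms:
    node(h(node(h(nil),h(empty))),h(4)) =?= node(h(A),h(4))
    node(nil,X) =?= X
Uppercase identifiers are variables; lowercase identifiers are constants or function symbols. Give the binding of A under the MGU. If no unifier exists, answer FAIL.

Decompose node/2: h(node(h(nil),h(empty))) =?= h(A),  h(4) =?= h(4).
Decompose h/1: node(h(nil),h(empty)) =?= A.
Bind A := node(h(nil),h(empty)); no other remaining equation mentions A.
Delete trivial equation h(4) =?= h(4).
Occurs check fails: X occurs in node(nil,X); the equation X =?= node(nil,X) has no finite solution.

FAIL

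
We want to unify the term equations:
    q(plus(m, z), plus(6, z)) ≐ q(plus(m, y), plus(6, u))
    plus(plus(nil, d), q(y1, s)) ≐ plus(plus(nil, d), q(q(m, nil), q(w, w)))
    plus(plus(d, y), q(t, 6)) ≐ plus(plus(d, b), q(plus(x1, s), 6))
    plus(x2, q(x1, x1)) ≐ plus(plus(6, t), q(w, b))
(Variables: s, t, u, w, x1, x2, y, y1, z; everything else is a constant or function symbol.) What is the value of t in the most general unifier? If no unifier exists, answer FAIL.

Decompose q/2: plus(m, z) ≐ plus(m, y),  plus(6, z) ≐ plus(6, u).
Decompose plus/2: m ≐ m,  z ≐ y.
Delete trivial equation m ≐ m.
Bind z := y; substituting into the one remaining equation that mentions z gives: plus(6, y) ≐ plus(6, u).
Decompose plus/2: 6 ≐ 6,  y ≐ u.
Delete trivial equation 6 ≐ 6.
Bind y := u; substituting into the one remaining equation that mentions y gives: plus(plus(d, u), q(t, 6)) ≐ plus(plus(d, b), q(plus(x1, s), 6)). Substituting into the earlier binding gives z := u.
Decompose plus/2: plus(nil, d) ≐ plus(nil, d),  q(y1, s) ≐ q(q(m, nil), q(w, w)).
Delete trivial equation plus(nil, d) ≐ plus(nil, d).
Decompose q/2: y1 ≐ q(m, nil),  s ≐ q(w, w).
Bind y1 := q(m, nil); no other remaining equation mentions y1.
Bind s := q(w, w); substituting into the one remaining equation that mentions s gives: plus(plus(d, u), q(t, 6)) ≐ plus(plus(d, b), q(plus(x1, q(w, w)), 6)).
Decompose plus/2: plus(d, u) ≐ plus(d, b),  q(t, 6) ≐ q(plus(x1, q(w, w)), 6).
Decompose plus/2: d ≐ d,  u ≐ b.
Delete trivial equation d ≐ d.
Bind u := b; no other remaining equation mentions u. Substituting into the earlier bindings gives z := b, y := b.
Decompose q/2: t ≐ plus(x1, q(w, w)),  6 ≐ 6.
Bind t := plus(x1, q(w, w)); substituting into the one remaining equation that mentions t gives: plus(x2, q(x1, x1)) ≐ plus(plus(6, plus(x1, q(w, w))), q(w, b)).
Delete trivial equation 6 ≐ 6.
Decompose plus/2: x2 ≐ plus(6, plus(x1, q(w, w))),  q(x1, x1) ≐ q(w, b).
Bind x2 := plus(6, plus(x1, q(w, w))); no other remaining equation mentions x2.
Decompose q/2: x1 ≐ w,  x1 ≐ b.
Bind x1 := w; substituting into the remaining equation gives: w ≐ b. Substituting into the earlier bindings gives t := plus(w, q(w, w)), x2 := plus(6, plus(w, q(w, w))).
Bind w := b. Substituting into the earlier bindings gives s := q(b, b), t := plus(b, q(b, b)), x2 := plus(6, plus(b, q(b, b))), x1 := b.
MGU = { z ↦ b, y ↦ b, y1 ↦ q(m, nil), s ↦ q(b, b), u ↦ b, t ↦ plus(b, q(b, b)), x2 ↦ plus(6, plus(b, q(b, b))), x1 ↦ b, w ↦ b }, so t ↦ plus(b, q(b, b)).

plus(b, q(b, b))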